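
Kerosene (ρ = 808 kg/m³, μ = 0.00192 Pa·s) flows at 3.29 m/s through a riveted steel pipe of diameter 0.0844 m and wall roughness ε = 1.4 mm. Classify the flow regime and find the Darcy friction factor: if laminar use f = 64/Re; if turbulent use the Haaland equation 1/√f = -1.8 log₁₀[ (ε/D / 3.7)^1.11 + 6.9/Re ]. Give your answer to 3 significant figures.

f ≈ 0.0458

Re = ρVD/μ = 808·3.29·0.0844/0.00192 = 1.169e+05.
Re > 4000 → turbulent. ε/D = 0.0014/0.0844 = 0.0166; Haaland: 1/√f = -1.8 log₁₀[0.00247 + 5.9e-05] = 4.674, so f = 0.04578.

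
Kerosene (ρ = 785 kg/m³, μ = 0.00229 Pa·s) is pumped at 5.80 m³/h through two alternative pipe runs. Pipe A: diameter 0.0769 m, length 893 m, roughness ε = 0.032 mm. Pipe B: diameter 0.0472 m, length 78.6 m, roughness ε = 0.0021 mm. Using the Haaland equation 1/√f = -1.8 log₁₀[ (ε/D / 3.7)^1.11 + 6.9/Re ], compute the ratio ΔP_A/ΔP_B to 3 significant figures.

ΔP_A/ΔP_B ≈ 1.14

Pipe A: V = Q/A = 0.001611/0.004645 = 0.3469 m/s; Re = 9144; ε/D = 0.000416; Haaland → f = 0.03214; ΔP_A = f(L/D)(ρV²/2) = 1.762e+04 Pa.
Pipe B: V = Q/A = 0.001611/0.00175 = 0.9208 m/s; Re = 1.49e+04; ε/D = 4.45e-05; Haaland → f = 0.02782; ΔP_B = f(L/D)(ρV²/2) = 1.541e+04 Pa.
ΔP_A/ΔP_B = 1.762e+04/1.541e+04 = 1.14.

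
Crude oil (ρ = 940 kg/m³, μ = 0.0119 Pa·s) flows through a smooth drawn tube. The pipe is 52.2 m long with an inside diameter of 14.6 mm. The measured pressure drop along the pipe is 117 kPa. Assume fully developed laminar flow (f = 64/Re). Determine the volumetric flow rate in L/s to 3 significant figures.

Q ≈ 0.210 L/s

For laminar flow, f = 64/Re with Re = ρVD/μ, so Darcy-Weisbach reduces to ΔP = 32μLV/D². Solving for V: V = ΔP·D²/(32μL) = 1.17e+05·(0.0146)²/(32·0.0119·52.2) = 1.255 m/s.
Check: Re = ρVD/μ = 940·1.255·0.0146/0.0119 = 1447 < 2300, so the laminar assumption holds.
Q = V·A = 1.255·(π/4·0.0146²) = 0.00021 m³/s = 0.210 L/s.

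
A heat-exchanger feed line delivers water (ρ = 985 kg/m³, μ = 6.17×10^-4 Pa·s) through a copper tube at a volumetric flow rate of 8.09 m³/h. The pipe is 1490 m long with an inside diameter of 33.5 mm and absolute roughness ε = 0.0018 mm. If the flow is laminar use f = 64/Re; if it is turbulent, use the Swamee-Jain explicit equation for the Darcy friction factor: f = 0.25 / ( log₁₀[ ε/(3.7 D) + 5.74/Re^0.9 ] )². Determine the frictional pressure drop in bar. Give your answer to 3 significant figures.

ΔP ≈ 24.4 bar

Q = 8.09 m³/h = 8.09/3600 = 0.002247 m³/s.
Cross-sectional area A = πD²/4 = π(0.0335)²/4 = 0.0008814 m²; mean velocity V = Q/A = 0.002247/0.0008814 = 2.55 m/s.
Reynolds number Re = ρVD/μ = 985 · 2.55 · 0.0335 / 0.000617 = 1.364e+05.
Re > 4000 → turbulent. Relative roughness ε/D = 1.8e-06/0.0335 = 5.37e-05. Swamee-Jain: f = 0.25/(log₁₀[5.37e-05/3.7 + 5.74/1.364e+05^0.9])² = 0.25/(log₁₀[1.45e-05 + 0.000137])² = 0.25/(-3.819)² = 0.01714.
Darcy-Weisbach: ΔP = f(L/D)(ρV²/2) = 0.01714·(1490/0.0335)·(985·2.55²/2) = 0.01714·4.448e+04·3201 = 2.441e+06 Pa.
ΔP = 2.441e+06 Pa = 24.4 bar.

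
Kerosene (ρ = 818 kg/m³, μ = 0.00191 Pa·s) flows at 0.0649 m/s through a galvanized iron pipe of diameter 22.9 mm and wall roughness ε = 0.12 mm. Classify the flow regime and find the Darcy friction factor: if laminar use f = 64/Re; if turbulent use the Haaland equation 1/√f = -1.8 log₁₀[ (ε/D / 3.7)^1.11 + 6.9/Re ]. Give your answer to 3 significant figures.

f ≈ 0.101

Re = ρVD/μ = 818·0.0649·0.0229/0.00191 = 636.5.
Re < 2300 → laminar, so f = 64/Re = 0.1005 (roughness is irrelevant in laminar flow).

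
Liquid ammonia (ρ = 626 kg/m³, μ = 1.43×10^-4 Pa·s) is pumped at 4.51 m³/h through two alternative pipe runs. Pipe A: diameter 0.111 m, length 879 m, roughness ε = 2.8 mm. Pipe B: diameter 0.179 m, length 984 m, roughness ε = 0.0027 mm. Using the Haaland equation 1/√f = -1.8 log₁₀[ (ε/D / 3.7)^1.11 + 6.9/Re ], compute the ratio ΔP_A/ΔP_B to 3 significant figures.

Pipe A: V = Q/A = 0.001253/0.009677 = 0.1295 m/s; Re = 6.291e+04; ε/D = 0.0252; Haaland → f = 0.05391; ΔP_A = f(L/D)(ρV²/2) = 2240 Pa.
Pipe B: V = Q/A = 0.001253/0.02516 = 0.04978 m/s; Re = 3.901e+04; ε/D = 1.51e-05; Haaland → f = 0.02195; ΔP_B = f(L/D)(ρV²/2) = 93.6 Pa.
ΔP_A/ΔP_B = 2240/93.6 = 23.9.

ΔP_A/ΔP_B ≈ 23.9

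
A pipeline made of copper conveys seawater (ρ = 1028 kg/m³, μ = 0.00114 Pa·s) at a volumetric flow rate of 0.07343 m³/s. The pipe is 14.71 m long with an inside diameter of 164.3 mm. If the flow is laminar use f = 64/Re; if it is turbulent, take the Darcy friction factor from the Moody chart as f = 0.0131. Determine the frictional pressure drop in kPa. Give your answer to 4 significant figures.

ΔP ≈ 7.231 kPa

Cross-sectional area A = πD²/4 = π(0.1643)²/4 = 0.0212 m²; mean velocity V = Q/A = 0.07343/0.0212 = 3.463 m/s.
Reynolds number Re = ρVD/μ = 1028 · 3.463 · 0.1643 / 0.00114 = 5.131e+05.
Re > 4000 → turbulent; use the Moody-chart value f = 0.0131.
Darcy-Weisbach: ΔP = f(L/D)(ρV²/2) = 0.0131·(14.71/0.1643)·(1028·3.463²/2) = 0.0131·89.53·6166 = 7231 Pa.
ΔP = 7231 Pa = 7.231 kPa.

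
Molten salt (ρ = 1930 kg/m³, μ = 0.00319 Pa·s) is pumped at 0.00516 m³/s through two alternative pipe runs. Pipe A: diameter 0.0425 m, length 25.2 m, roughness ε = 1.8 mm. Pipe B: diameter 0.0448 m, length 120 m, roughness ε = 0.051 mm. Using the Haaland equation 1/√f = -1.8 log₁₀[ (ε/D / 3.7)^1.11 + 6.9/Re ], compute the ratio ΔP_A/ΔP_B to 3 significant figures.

Pipe A: V = Q/A = 0.00516/0.001419 = 3.637 m/s; Re = 9.353e+04; ε/D = 0.0424; Haaland → f = 0.06675; ΔP_A = f(L/D)(ρV²/2) = 5.053e+05 Pa.
Pipe B: V = Q/A = 0.00516/0.001576 = 3.273 m/s; Re = 8.873e+04; ε/D = 0.00114; Haaland → f = 0.02267; ΔP_B = f(L/D)(ρV²/2) = 6.278e+05 Pa.
ΔP_A/ΔP_B = 5.053e+05/6.278e+05 = 0.805.

ΔP_A/ΔP_B ≈ 0.805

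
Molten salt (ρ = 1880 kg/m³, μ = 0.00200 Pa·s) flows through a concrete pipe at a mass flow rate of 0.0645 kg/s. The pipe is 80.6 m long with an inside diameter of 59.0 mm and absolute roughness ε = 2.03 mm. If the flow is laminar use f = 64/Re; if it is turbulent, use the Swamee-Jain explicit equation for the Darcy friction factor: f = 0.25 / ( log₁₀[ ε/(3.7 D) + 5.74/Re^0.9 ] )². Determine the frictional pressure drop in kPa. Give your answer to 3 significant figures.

A = πD²/4 = π(0.059)²/4 = 0.002734 m²; mean velocity V = ṁ/(ρA) = 0.0645/(1880 · 0.002734) = 0.01255 m/s.
Reynolds number Re = ρVD/μ = 1880 · 0.01255 · 0.059 / 0.002 = 696.
Re < 2300 → laminar flow, so f = 64/Re = 64/696 = 0.09196 (the turbulent correlation is not needed).
Darcy-Weisbach: ΔP = f(L/D)(ρV²/2) = 0.09196·(80.6/0.059)·(1880·0.01255²/2) = 0.09196·1366·0.148 = 18.6 Pa.
ΔP = 18.6 Pa = 0.0186 kPa.

ΔP ≈ 0.0186 kPa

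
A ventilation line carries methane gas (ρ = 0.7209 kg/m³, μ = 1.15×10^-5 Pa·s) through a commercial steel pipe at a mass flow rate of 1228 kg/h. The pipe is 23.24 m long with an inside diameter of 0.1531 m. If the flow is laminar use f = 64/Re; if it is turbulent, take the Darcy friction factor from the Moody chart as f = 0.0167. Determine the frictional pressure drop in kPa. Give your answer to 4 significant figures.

ΔP ≈ 0.6036 kPa

ṁ = 1228 kg/h = 1228/3600 = 0.3411 kg/s.
A = πD²/4 = π(0.1531)²/4 = 0.01841 m²; mean velocity V = ṁ/(ρA) = 0.3411/(0.7209 · 0.01841) = 25.7 m/s.
Reynolds number Re = ρVD/μ = 0.7209 · 25.7 · 0.1531 / 1.15e-05 = 2.467e+05.
Re > 4000 → turbulent; use the Moody-chart value f = 0.0167.
Darcy-Weisbach: ΔP = f(L/D)(ρV²/2) = 0.0167·(23.24/0.1531)·(0.7209·25.7²/2) = 0.0167·151.8·238.1 = 603.6 Pa.
ΔP = 603.6 Pa = 0.6036 kPa.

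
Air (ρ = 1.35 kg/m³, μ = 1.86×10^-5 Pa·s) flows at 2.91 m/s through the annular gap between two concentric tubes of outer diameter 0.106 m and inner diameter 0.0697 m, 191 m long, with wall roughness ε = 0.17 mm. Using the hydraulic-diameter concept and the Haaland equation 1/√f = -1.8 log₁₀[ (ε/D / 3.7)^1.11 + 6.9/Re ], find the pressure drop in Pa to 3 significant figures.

Hydraulic diameter D_h = 4A/P = D_o - D_i = 0.106 - 0.0697 = 0.0363 m.
Re = ρVD_h/μ = 1.35·2.91·0.0363/1.86e-05 = 7667.
ε/D_h = 0.00017/0.0363 = 0.00468; Haaland gives 1/√f = -1.8 log₁₀[0.000608+0.0009] = 5.079, so f = 0.03876.
ΔP = f(L/D_h)(ρV²/2) = 0.03876·191/0.0363·5.716 = 1166 Pa.

ΔP ≈ 1170 Pa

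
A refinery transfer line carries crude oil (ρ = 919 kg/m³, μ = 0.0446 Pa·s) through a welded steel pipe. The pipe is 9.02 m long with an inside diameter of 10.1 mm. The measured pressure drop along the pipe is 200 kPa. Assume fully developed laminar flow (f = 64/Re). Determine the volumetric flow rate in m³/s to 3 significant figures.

For laminar flow, f = 64/Re with Re = ρVD/μ, so Darcy-Weisbach reduces to ΔP = 32μLV/D². Solving for V: V = ΔP·D²/(32μL) = 2e+05·(0.0101)²/(32·0.0446·9.02) = 1.585 m/s.
Check: Re = ρVD/μ = 919·1.585·0.0101/0.0446 = 329.8 < 2300, so the laminar assumption holds.
Q = V·A = 1.585·(π/4·0.0101²) = 0.000127 m³/s = 1.27×10^-4 m³/s.

Q ≈ 1.27×10^-4 m³/s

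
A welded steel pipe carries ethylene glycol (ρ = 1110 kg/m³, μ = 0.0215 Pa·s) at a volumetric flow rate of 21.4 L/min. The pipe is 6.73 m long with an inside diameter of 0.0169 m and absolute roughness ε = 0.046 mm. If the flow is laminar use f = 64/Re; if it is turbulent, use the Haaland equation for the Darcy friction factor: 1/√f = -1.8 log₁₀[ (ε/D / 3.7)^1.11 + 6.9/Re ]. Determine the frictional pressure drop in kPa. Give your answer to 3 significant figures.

Q = 21.4 L/min = 21.4/60000 = 0.0003567 m³/s.
Cross-sectional area A = πD²/4 = π(0.0169)²/4 = 0.0002243 m²; mean velocity V = Q/A = 0.0003567/0.0002243 = 1.59 m/s.
Reynolds number Re = ρVD/μ = 1110 · 1.59 · 0.0169 / 0.0215 = 1387.
Re < 2300 → laminar flow, so f = 64/Re = 64/1387 = 0.04613 (the turbulent correlation is not needed).
Darcy-Weisbach: ΔP = f(L/D)(ρV²/2) = 0.04613·(6.73/0.0169)·(1110·1.59²/2) = 0.04613·398.2·1403 = 2.578e+04 Pa.
ΔP = 2.578e+04 Pa = 25.8 kPa.

ΔP ≈ 25.8 kPa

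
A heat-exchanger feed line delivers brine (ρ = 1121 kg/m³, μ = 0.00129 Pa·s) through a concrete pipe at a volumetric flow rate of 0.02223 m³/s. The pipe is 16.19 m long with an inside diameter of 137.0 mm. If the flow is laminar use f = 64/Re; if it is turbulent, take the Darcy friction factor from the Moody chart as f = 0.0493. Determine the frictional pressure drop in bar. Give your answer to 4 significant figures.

ΔP ≈ 0.07426 bar

Cross-sectional area A = πD²/4 = π(0.137)²/4 = 0.01474 m²; mean velocity V = Q/A = 0.02223/0.01474 = 1.508 m/s.
Reynolds number Re = ρVD/μ = 1121 · 1.508 · 0.137 / 0.00129 = 1.795e+05.
Re > 4000 → turbulent; use the Moody-chart value f = 0.0493.
Darcy-Weisbach: ΔP = f(L/D)(ρV²/2) = 0.0493·(16.19/0.137)·(1121·1.508²/2) = 0.0493·118.2·1275 = 7426 Pa.
ΔP = 7426 Pa = 0.07426 bar.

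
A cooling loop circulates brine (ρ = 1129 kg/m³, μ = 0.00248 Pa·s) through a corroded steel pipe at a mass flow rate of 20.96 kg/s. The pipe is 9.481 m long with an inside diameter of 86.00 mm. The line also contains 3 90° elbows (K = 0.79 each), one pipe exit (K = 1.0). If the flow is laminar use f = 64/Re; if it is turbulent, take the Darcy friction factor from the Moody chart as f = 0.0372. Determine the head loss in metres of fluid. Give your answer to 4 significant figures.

A = πD²/4 = π(0.086)²/4 = 0.005809 m²; mean velocity V = ṁ/(ρA) = 20.96/(1129 · 0.005809) = 3.196 m/s.
Reynolds number Re = ρVD/μ = 1129 · 3.196 · 0.086 / 0.00248 = 1.251e+05.
Re > 4000 → turbulent; use the Moody-chart value f = 0.0372.
Total minor-loss coefficient ΣK = 3·0.79 + 1·1 = 3.37.
ΔP = [f·L/D + ΣK]·(ρV²/2) = [0.0372·9.481/0.086 + 3.37]·(1129·3.196²/2) = [4.101 + 3.37]·5766 = 4.308e+04 Pa.
Head loss h_f = ΔP/(ρg) = 4.308e+04/(1129·9.81) = 3.890 m.

h_f ≈ 3.890 m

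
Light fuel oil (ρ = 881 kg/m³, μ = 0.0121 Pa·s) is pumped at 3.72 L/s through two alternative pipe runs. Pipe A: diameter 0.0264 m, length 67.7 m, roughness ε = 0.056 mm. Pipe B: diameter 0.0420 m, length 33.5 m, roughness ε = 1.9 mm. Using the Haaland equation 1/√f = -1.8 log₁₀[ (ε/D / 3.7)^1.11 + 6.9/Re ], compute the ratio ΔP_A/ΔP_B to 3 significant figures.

Pipe A: V = Q/A = 0.00372/0.0005474 = 6.796 m/s; Re = 1.306e+04; ε/D = 0.00212; Haaland → f = 0.03196; ΔP_A = f(L/D)(ρV²/2) = 1.667e+06 Pa.
Pipe B: V = Q/A = 0.00372/0.001385 = 2.685 m/s; Re = 8211; ε/D = 0.0452; Haaland → f = 0.07153; ΔP_B = f(L/D)(ρV²/2) = 1.812e+05 Pa.
ΔP_A/ΔP_B = 1.667e+06/1.812e+05 = 9.20.

ΔP_A/ΔP_B ≈ 9.20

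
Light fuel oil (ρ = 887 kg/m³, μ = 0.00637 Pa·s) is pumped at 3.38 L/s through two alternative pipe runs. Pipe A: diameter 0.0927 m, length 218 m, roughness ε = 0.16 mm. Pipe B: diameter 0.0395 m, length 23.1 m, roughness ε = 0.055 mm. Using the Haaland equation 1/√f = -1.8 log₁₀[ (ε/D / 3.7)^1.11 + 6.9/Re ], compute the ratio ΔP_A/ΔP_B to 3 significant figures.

Pipe A: V = Q/A = 0.00338/0.006749 = 0.5008 m/s; Re = 6464; ε/D = 0.00173; Haaland → f = 0.03678; ΔP_A = f(L/D)(ρV²/2) = 9621 Pa.
Pipe B: V = Q/A = 0.00338/0.001225 = 2.758 m/s; Re = 1.517e+04; ε/D = 0.00139; Haaland → f = 0.0299; ΔP_B = f(L/D)(ρV²/2) = 5.901e+04 Pa.
ΔP_A/ΔP_B = 9621/5.901e+04 = 0.163.

ΔP_A/ΔP_B ≈ 0.163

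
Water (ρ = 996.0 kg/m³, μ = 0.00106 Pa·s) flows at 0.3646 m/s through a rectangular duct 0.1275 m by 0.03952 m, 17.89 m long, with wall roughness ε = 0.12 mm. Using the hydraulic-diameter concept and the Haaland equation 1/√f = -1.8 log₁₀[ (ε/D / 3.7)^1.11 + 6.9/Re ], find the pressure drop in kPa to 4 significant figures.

Hydraulic diameter D_h = 4A/P = 4·(0.1275·0.03952)/(2·(0.1275+0.03952)) = 0.02016/0.334 = 0.06034 m.
Re = ρVD_h/μ = 996·0.3646·0.06034/0.00106 = 2.067e+04.
ε/D_h = 0.00012/0.06034 = 0.00199; Haaland gives 1/√f = -1.8 log₁₀[0.000235+0.000334] = 5.841, so f = 0.02931.
ΔP = f(L/D_h)(ρV²/2) = 0.02931·17.89/0.06034·66.2 = 575.3 Pa.
ΔP = 0.5753 kPa.

ΔP ≈ 0.5753 kPa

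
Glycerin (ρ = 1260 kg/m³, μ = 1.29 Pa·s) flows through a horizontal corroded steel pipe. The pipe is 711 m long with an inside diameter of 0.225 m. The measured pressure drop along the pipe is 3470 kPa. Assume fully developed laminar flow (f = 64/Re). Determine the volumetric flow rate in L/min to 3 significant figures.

Q ≈ 14300 L/min

For laminar flow, f = 64/Re with Re = ρVD/μ, so Darcy-Weisbach reduces to ΔP = 32μLV/D². Solving for V: V = ΔP·D²/(32μL) = 3.47e+06·(0.225)²/(32·1.29·711) = 5.985 m/s.
Check: Re = ρVD/μ = 1260·5.985·0.225/1.29 = 1315 < 2300, so the laminar assumption holds.
Q = V·A = 5.985·(π/4·0.225²) = 0.238 m³/s = 14300 L/min.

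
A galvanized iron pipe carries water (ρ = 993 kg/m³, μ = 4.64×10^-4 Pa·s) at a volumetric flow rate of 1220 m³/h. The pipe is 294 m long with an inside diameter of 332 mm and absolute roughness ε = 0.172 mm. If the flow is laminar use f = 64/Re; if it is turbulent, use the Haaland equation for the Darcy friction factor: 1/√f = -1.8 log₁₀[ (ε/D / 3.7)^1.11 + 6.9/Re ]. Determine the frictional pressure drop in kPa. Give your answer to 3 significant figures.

ΔP ≈ 115 kPa

Q = 1220 m³/h = 1220/3600 = 0.3389 m³/s.
Cross-sectional area A = πD²/4 = π(0.332)²/4 = 0.08657 m²; mean velocity V = Q/A = 0.3389/0.08657 = 3.915 m/s.
Reynolds number Re = ρVD/μ = 993 · 3.915 · 0.332 / 0.000464 = 2.781e+06.
Re > 4000 → turbulent. Relative roughness ε/D = 0.000172/0.332 = 0.000518. Haaland: 1/√f = -1.8 log₁₀[(0.000518/3.7)^1.11 + 6.9/2.781e+06] = -1.8 log₁₀[5.28e-05 + 2.48e-06] = 7.664, so f = 0.01703.
Darcy-Weisbach: ΔP = f(L/D)(ρV²/2) = 0.01703·(294/0.332)·(993·3.915²/2) = 0.01703·885.5·7609 = 1.147e+05 Pa.
ΔP = 1.147e+05 Pa = 115 kPa.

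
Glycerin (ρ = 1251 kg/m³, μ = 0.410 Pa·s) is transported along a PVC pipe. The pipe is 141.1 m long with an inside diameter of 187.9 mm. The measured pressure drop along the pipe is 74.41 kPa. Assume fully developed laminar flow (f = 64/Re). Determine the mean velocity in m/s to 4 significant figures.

V ≈ 1.419 m/s

For laminar flow, f = 64/Re with Re = ρVD/μ, so Darcy-Weisbach reduces to ΔP = 32μLV/D². Solving for V: V = ΔP·D²/(32μL) = 7.441e+04·(0.1879)²/(32·0.41·141.1) = 1.419 m/s.
Check: Re = ρVD/μ = 1251·1.419·0.1879/0.41 = 813.6 < 2300, so the laminar assumption holds.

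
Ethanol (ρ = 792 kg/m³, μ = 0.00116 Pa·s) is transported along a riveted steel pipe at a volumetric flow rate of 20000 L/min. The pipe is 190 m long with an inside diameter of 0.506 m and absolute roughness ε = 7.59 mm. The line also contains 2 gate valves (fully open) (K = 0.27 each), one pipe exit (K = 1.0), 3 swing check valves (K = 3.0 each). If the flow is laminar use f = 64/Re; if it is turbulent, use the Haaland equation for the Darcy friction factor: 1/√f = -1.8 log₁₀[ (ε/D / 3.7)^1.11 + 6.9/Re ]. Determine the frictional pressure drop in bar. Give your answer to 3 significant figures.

Q = 20000 L/min = 20000/60000 = 0.3333 m³/s.
Cross-sectional area A = πD²/4 = π(0.506)²/4 = 0.2011 m²; mean velocity V = Q/A = 0.3333/0.2011 = 1.658 m/s.
Reynolds number Re = ρVD/μ = 792 · 1.658 · 0.506 / 0.00116 = 5.727e+05.
Re > 4000 → turbulent. Relative roughness ε/D = 0.00759/0.506 = 0.015. Haaland: 1/√f = -1.8 log₁₀[(0.015/3.7)^1.11 + 6.9/5.727e+05] = -1.8 log₁₀[0.00221 + 1.2e-05] = 4.775, so f = 0.04385.
Total minor-loss coefficient ΣK = 2·0.27 + 1·1 + 3·3 = 10.5.
ΔP = [f·L/D + ΣK]·(ρV²/2) = [0.04385·190/0.506 + 10.5]·(792·1.658²/2) = [16.47 + 10.5]·1088 = 2.939e+04 Pa.
ΔP = 2.939e+04 Pa = 0.294 bar.

ΔP ≈ 0.294 bar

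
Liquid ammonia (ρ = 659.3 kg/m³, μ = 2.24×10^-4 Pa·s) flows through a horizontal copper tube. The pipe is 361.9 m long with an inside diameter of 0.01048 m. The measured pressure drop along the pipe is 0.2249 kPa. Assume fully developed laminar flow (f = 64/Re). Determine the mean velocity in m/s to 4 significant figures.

For laminar flow, f = 64/Re with Re = ρVD/μ, so Darcy-Weisbach reduces to ΔP = 32μLV/D². Solving for V: V = ΔP·D²/(32μL) = 224.9·(0.01048)²/(32·0.000224·361.9) = 0.009522 m/s.
Check: Re = ρVD/μ = 659.3·0.009522·0.01048/0.000224 = 293.7 < 2300, so the laminar assumption holds.

V ≈ 0.009522 m/s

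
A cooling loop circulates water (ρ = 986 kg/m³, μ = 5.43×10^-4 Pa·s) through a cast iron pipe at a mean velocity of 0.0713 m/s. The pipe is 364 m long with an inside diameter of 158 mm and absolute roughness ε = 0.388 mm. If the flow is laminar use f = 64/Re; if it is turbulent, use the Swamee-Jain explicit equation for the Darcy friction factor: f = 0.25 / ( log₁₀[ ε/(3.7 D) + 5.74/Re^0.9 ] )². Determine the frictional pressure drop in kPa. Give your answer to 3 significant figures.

ΔP ≈ 0.178 kPa

Reynolds number Re = ρVD/μ = 986 · 0.0713 · 0.158 / 0.000543 = 2.046e+04.
Re > 4000 → turbulent. Relative roughness ε/D = 0.000388/0.158 = 0.00246. Swamee-Jain: f = 0.25/(log₁₀[0.00246/3.7 + 5.74/2.046e+04^0.9])² = 0.25/(log₁₀[0.000664 + 0.000757])² = 0.25/(-2.847)² = 0.03083.
Darcy-Weisbach: ΔP = f(L/D)(ρV²/2) = 0.03083·(364/0.158)·(986·0.0713²/2) = 0.03083·2304·2.506 = 178 Pa.
ΔP = 178 Pa = 0.178 kPa.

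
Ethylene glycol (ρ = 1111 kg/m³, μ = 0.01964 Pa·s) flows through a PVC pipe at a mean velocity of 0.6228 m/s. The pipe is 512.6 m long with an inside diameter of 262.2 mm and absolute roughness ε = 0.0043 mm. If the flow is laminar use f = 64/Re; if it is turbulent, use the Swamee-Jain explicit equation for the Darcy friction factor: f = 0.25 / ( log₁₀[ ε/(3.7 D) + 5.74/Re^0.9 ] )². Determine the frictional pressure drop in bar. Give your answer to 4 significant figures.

ΔP ≈ 0.1335 bar

Reynolds number Re = ρVD/μ = 1111 · 0.6228 · 0.2622 / 0.0196 = 9237.
Re > 4000 → turbulent. Relative roughness ε/D = 4.3e-06/0.2622 = 1.64e-05. Swamee-Jain: f = 0.25/(log₁₀[1.64e-05/3.7 + 5.74/9237^0.9])² = 0.25/(log₁₀[4.43e-06 + 0.00155])² = 0.25/(-2.809)² = 0.03169.
Darcy-Weisbach: ΔP = f(L/D)(ρV²/2) = 0.03169·(512.6/0.2622)·(1111·0.6228²/2) = 0.03169·1955·215.5 = 1.335e+04 Pa.
ΔP = 1.335e+04 Pa = 0.1335 bar.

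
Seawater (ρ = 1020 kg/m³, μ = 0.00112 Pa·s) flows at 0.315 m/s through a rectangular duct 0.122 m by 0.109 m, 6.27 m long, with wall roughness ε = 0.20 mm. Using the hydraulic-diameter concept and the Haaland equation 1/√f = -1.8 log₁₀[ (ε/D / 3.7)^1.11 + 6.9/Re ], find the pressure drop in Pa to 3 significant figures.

ΔP ≈ 74.2 Pa

Hydraulic diameter D_h = 4A/P = 4·(0.122·0.109)/(2·(0.122+0.109)) = 0.05319/0.462 = 0.1151 m.
Re = ρVD_h/μ = 1020·0.315·0.1151/0.00112 = 3.303e+04.
ε/D_h = 0.0002/0.1151 = 0.00174; Haaland gives 1/√f = -1.8 log₁₀[0.000202+0.000209] = 6.095, so f = 0.02692.
ΔP = f(L/D_h)(ρV²/2) = 0.02692·6.27/0.1151·50.6 = 74.18 Pa.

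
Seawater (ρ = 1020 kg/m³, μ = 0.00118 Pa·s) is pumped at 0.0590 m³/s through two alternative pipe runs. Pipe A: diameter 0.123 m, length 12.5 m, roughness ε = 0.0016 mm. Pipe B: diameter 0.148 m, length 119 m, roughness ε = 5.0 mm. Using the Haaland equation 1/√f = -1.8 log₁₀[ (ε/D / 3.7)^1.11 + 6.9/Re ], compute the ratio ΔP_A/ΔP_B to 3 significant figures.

ΔP_A/ΔP_B ≈ 0.0575

Pipe A: V = Q/A = 0.059/0.01188 = 4.965 m/s; Re = 5.279e+05; ε/D = 1.3e-05; Haaland → f = 0.01309; ΔP_A = f(L/D)(ρV²/2) = 1.673e+04 Pa.
Pipe B: V = Q/A = 0.059/0.0172 = 3.43 m/s; Re = 4.388e+05; ε/D = 0.0338; Haaland → f = 0.06029; ΔP_B = f(L/D)(ρV²/2) = 2.908e+05 Pa.
ΔP_A/ΔP_B = 1.673e+04/2.908e+05 = 0.0575.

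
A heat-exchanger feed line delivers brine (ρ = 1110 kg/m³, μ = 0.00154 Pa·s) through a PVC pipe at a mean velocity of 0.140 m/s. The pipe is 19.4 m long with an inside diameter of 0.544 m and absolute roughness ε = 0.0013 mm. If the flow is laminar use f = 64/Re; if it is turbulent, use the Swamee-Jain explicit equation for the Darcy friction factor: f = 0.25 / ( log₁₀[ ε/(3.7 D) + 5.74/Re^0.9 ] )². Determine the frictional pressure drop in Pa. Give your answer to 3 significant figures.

Reynolds number Re = ρVD/μ = 1110 · 0.14 · 0.544 / 0.00154 = 5.489e+04.
Re > 4000 → turbulent. Relative roughness ε/D = 1.3e-06/0.544 = 2.39e-06. Swamee-Jain: f = 0.25/(log₁₀[2.39e-06/3.7 + 5.74/5.489e+04^0.9])² = 0.25/(log₁₀[6.46e-07 + 0.000311])² = 0.25/(-3.506)² = 0.02034.
Darcy-Weisbach: ΔP = f(L/D)(ρV²/2) = 0.02034·(19.4/0.544)·(1110·0.14²/2) = 0.02034·35.66·10.88 = 7.891 Pa.

ΔP ≈ 7.89 Pa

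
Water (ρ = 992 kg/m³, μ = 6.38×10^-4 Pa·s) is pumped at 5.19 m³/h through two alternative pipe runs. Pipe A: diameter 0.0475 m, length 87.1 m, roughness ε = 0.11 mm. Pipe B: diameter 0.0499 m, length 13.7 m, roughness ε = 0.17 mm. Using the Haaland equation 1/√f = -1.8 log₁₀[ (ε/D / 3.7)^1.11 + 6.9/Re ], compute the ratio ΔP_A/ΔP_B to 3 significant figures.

Pipe A: V = Q/A = 0.001442/0.001772 = 0.8136 m/s; Re = 6.009e+04; ε/D = 0.00232; Haaland → f = 0.02661; ΔP_A = f(L/D)(ρV²/2) = 1.602e+04 Pa.
Pipe B: V = Q/A = 0.001442/0.001956 = 0.7372 m/s; Re = 5.72e+04; ε/D = 0.00341; Haaland → f = 0.02901; ΔP_B = f(L/D)(ρV²/2) = 2147 Pa.
ΔP_A/ΔP_B = 1.602e+04/2147 = 7.46.

ΔP_A/ΔP_B ≈ 7.46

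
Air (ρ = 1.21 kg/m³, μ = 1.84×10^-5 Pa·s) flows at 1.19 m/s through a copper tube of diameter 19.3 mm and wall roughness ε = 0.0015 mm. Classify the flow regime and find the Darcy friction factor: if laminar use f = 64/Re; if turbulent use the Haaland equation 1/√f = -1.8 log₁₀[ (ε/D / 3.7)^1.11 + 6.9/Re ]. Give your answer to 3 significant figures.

f ≈ 0.0424

Re = ρVD/μ = 1.21·1.19·0.0193/1.84e-05 = 1510.
Re < 2300 → laminar, so f = 64/Re = 0.04237 (roughness is irrelevant in laminar flow).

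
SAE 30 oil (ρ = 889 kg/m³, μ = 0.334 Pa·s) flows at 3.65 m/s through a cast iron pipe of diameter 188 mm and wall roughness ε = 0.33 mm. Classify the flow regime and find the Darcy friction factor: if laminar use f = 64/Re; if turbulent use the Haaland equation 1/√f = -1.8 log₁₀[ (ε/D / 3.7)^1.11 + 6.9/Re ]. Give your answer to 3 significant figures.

f ≈ 0.0350

Re = ρVD/μ = 889·3.65·0.188/0.334 = 1826.
Re < 2300 → laminar, so f = 64/Re = 0.03504 (roughness is irrelevant in laminar flow).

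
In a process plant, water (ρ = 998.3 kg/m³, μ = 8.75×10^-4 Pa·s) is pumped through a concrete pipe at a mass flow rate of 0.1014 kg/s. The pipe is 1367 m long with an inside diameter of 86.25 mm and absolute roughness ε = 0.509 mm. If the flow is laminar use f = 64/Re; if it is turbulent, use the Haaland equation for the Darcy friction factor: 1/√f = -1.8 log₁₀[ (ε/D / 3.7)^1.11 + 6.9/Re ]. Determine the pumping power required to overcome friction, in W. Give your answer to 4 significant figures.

A = πD²/4 = π(0.08625)²/4 = 0.005843 m²; mean velocity V = ṁ/(ρA) = 0.1014/(998.3 · 0.005843) = 0.01738 m/s.
Reynolds number Re = ρVD/μ = 998.3 · 0.01738 · 0.08625 / 0.000875 = 1711.
Re < 2300 → laminar flow, so f = 64/Re = 64/1711 = 0.03741 (the turbulent correlation is not needed).
Darcy-Weisbach: ΔP = f(L/D)(ρV²/2) = 0.03741·(1367/0.08625)·(998.3·0.01738²/2) = 0.03741·1.585e+04·0.1509 = 89.45 Pa.
Q = ṁ/ρ = 0.1014/998.3 = 0.0001016 m³/s.
Pumping power P = QΔP = 0.0001016·89.45 = 0.0090856 W = 0.009086 W.

P ≈ 0.009086 W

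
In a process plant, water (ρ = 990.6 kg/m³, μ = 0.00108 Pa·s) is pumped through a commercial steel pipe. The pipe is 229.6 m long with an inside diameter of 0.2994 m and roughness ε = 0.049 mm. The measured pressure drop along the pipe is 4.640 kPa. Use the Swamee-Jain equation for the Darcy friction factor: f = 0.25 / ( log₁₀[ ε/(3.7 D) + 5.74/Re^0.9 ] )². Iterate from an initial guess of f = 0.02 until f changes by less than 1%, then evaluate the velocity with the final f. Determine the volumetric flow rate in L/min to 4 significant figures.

Rearranging Darcy-Weisbach: V = √(2·ΔP·D/(f·L·ρ)). With ε/D = 4.9e-05/0.2994 = 0.000164, iterate starting from f = 0.02:
  f = 0.02 → V = √(2·4640·0.2994/(0.02·229.6·990.6)) = 0.7815 m/s; Re = ρVD/μ = 2.146e+05; f → 0.01671
  f = 0.01671 → V = 0.855 m/s; Re = 2.348e+05; f → 0.01651
  f = 0.01651 → V = 0.8602 m/s; Re = 2.362e+05; f → 0.0165
Converged (Δf/f < 1%). With the final f = 0.0165: V = √(2·4640·0.2994/(0.0165·229.6·990.6)) = 0.8605 m/s.
Q = V·A = 0.8605·(π/4·0.2994²) = 0.06058 m³/s = 3635 L/min.

Q ≈ 3635 L/min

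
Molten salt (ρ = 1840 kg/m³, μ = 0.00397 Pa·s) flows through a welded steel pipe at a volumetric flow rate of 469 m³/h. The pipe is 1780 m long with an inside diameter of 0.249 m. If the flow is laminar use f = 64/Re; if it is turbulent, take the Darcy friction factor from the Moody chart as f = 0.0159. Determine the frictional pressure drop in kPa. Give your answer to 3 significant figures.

Q = 469 m³/h = 469/3600 = 0.1303 m³/s.
Cross-sectional area A = πD²/4 = π(0.249)²/4 = 0.0487 m²; mean velocity V = Q/A = 0.1303/0.0487 = 2.675 m/s.
Reynolds number Re = ρVD/μ = 1840 · 2.675 · 0.249 / 0.00397 = 3.088e+05.
Re > 4000 → turbulent; use the Moody-chart value f = 0.0159.
Darcy-Weisbach: ΔP = f(L/D)(ρV²/2) = 0.0159·(1780/0.249)·(1840·2.675²/2) = 0.0159·7149·6585 = 7.485e+05 Pa.
ΔP = 7.485e+05 Pa = 748 kPa.

ΔP ≈ 748 kPa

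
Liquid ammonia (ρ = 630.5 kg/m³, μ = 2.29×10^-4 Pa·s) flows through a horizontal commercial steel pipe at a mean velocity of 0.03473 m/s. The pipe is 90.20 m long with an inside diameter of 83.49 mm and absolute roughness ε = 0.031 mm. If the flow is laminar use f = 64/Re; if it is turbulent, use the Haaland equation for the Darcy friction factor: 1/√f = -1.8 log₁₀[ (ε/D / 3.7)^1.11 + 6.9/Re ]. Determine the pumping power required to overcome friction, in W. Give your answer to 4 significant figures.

Reynolds number Re = ρVD/μ = 630.5 · 0.03473 · 0.08349 / 0.000229 = 7983.
Re > 4000 → turbulent. Relative roughness ε/D = 3.1e-05/0.08349 = 0.000371. Haaland: 1/√f = -1.8 log₁₀[(0.000371/3.7)^1.11 + 6.9/7983] = -1.8 log₁₀[3.64e-05 + 0.000864] = 5.482, so f = 0.03328.
Darcy-Weisbach: ΔP = f(L/D)(ρV²/2) = 0.03328·(90.2/0.08349)·(630.5·0.03473²/2) = 0.03328·1080·0.3802 = 13.67 Pa.
Q = V·A = 0.03473·0.005475 = 0.0001901 m³/s.
Pumping power P = QΔP = 0.0001901·13.67 = 0.0025994 W = 0.002599 W.

P ≈ 0.002599 W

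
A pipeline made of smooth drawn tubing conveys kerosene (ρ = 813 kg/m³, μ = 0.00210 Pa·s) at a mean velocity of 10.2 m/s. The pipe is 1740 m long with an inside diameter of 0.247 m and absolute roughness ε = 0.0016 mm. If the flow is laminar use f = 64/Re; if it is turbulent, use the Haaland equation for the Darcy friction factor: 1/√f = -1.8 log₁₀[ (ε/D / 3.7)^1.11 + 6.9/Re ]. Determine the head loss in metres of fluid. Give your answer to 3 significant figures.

h_f ≈ 439 m

Reynolds number Re = ρVD/μ = 813 · 10.2 · 0.247 / 0.0021 = 9.754e+05.
Re > 4000 → turbulent. Relative roughness ε/D = 1.6e-06/0.247 = 6.48e-06. Haaland: 1/√f = -1.8 log₁₀[(6.48e-06/3.7)^1.11 + 6.9/9.754e+05] = -1.8 log₁₀[4.07e-07 + 7.07e-06] = 9.227, so f = 0.01175.
Darcy-Weisbach: ΔP = f(L/D)(ρV²/2) = 0.01175·(1740/0.247)·(813·10.2²/2) = 0.01175·7045·4.229e+04 = 3.5e+06 Pa.
Head loss h_f = ΔP/(ρg) = 3.5e+06/(813·9.81) = 439 m.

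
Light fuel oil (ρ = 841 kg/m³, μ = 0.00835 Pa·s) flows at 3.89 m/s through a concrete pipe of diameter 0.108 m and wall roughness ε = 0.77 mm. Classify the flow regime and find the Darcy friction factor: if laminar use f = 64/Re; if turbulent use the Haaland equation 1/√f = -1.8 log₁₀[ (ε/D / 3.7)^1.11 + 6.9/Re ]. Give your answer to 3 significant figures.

f ≈ 0.0356

Re = ρVD/μ = 841·3.89·0.108/0.00835 = 4.231e+04.
Re > 4000 → turbulent. ε/D = 0.00077/0.108 = 0.00713; Haaland: 1/√f = -1.8 log₁₀[0.000969 + 0.000163] = 5.303, so f = 0.03556.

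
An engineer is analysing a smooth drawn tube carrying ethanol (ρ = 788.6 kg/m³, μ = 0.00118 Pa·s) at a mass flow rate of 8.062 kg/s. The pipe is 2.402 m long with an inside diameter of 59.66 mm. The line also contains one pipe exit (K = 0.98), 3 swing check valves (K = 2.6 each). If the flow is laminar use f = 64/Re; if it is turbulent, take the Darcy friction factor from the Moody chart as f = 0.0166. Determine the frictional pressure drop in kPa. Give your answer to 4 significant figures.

ΔP ≈ 49.82 kPa

A = πD²/4 = π(0.05966)²/4 = 0.002795 m²; mean velocity V = ṁ/(ρA) = 8.062/(788.6 · 0.002795) = 3.657 m/s.
Reynolds number Re = ρVD/μ = 788.6 · 3.657 · 0.05966 / 0.00118 = 1.458e+05.
Re > 4000 → turbulent; use the Moody-chart value f = 0.0166.
Total minor-loss coefficient ΣK = 1·0.98 + 3·2.6 = 8.78.
ΔP = [f·L/D + ΣK]·(ρV²/2) = [0.0166·2.402/0.05966 + 8.78]·(788.6·3.657²/2) = [0.6683 + 8.78]·5273 = 4.982e+04 Pa.
ΔP = 4.982e+04 Pa = 49.82 kPa.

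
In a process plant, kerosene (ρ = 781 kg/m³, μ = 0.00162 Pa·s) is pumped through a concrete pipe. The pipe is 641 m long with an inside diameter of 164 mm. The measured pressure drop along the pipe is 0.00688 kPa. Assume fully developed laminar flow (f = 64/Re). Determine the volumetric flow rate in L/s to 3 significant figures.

For laminar flow, f = 64/Re with Re = ρVD/μ, so Darcy-Weisbach reduces to ΔP = 32μLV/D². Solving for V: V = ΔP·D²/(32μL) = 6.88·(0.164)²/(32·0.00162·641) = 0.005569 m/s.
Check: Re = ρVD/μ = 781·0.005569·0.164/0.00162 = 440.3 < 2300, so the laminar assumption holds.
Q = V·A = 0.005569·(π/4·0.164²) = 0.0001176 m³/s = 0.118 L/s.

Q ≈ 0.118 L/s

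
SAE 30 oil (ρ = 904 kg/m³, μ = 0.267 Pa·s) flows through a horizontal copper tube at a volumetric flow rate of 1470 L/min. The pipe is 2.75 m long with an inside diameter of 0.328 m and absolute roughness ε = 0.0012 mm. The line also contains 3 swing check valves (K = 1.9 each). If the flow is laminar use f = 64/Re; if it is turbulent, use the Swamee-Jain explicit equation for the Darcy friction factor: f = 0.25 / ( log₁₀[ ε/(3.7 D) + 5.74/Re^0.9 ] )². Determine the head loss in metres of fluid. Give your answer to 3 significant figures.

h_f ≈ 0.0316 m

Q = 1470 L/min = 1470/60000 = 0.0245 m³/s.
Cross-sectional area A = πD²/4 = π(0.328)²/4 = 0.0845 m²; mean velocity V = Q/A = 0.0245/0.0845 = 0.29 m/s.
Reynolds number Re = ρVD/μ = 904 · 0.29 · 0.328 / 0.267 = 322.
Re < 2300 → laminar flow, so f = 64/Re = 64/322 = 0.1988 (the turbulent correlation is not needed).
Total minor-loss coefficient ΣK = 3·1.9 = 5.7.
ΔP = [f·L/D + ΣK]·(ρV²/2) = [0.1988·2.75/0.328 + 5.7]·(904·0.29²/2) = [1.666 + 5.7]·38 = 279.9 Pa.
Head loss h_f = ΔP/(ρg) = 279.9/(904·9.81) = 0.0316 m.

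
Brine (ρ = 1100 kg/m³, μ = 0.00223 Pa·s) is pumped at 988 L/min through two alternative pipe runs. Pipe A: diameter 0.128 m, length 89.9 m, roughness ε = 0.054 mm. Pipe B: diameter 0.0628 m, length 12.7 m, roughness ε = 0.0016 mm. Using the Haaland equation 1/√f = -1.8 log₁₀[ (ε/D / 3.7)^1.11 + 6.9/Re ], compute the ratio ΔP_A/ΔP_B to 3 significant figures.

Pipe A: V = Q/A = 0.01647/0.01287 = 1.28 m/s; Re = 8.08e+04; ε/D = 0.000422; Haaland → f = 0.02035; ΔP_A = f(L/D)(ρV²/2) = 1.287e+04 Pa.
Pipe B: V = Q/A = 0.01647/0.003097 = 5.316 m/s; Re = 1.647e+05; ε/D = 2.55e-05; Haaland → f = 0.01624; ΔP_B = f(L/D)(ρV²/2) = 5.106e+04 Pa.
ΔP_A/ΔP_B = 1.287e+04/5.106e+04 = 0.252.

ΔP_A/ΔP_B ≈ 0.252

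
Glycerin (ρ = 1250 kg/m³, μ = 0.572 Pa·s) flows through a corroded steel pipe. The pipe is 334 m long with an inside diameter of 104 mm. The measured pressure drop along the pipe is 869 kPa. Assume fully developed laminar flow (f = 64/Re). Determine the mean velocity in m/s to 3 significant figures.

V ≈ 1.54 m/s

For laminar flow, f = 64/Re with Re = ρVD/μ, so Darcy-Weisbach reduces to ΔP = 32μLV/D². Solving for V: V = ΔP·D²/(32μL) = 8.69e+05·(0.104)²/(32·0.572·334) = 1.537 m/s.
Check: Re = ρVD/μ = 1250·1.537·0.104/0.572 = 349.4 < 2300, so the laminar assumption holds.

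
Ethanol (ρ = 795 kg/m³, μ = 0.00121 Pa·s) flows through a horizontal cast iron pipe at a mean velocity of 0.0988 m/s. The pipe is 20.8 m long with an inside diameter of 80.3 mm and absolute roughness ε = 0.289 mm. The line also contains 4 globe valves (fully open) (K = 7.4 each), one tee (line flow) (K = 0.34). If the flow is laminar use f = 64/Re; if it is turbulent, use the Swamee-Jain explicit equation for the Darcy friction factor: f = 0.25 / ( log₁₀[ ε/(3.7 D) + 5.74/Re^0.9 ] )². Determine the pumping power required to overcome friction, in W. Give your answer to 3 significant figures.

P ≈ 0.0791 W

Reynolds number Re = ρVD/μ = 795 · 0.0988 · 0.0803 / 0.00121 = 5213.
Re > 4000 → turbulent. Relative roughness ε/D = 0.000289/0.0803 = 0.0036. Swamee-Jain: f = 0.25/(log₁₀[0.0036/3.7 + 5.74/5213^0.9])² = 0.25/(log₁₀[0.000973 + 0.00259])² = 0.25/(-2.448)² = 0.04172.
Total minor-loss coefficient ΣK = 4·7.4 + 1·0.34 = 29.9.
ΔP = [f·L/D + ΣK]·(ρV²/2) = [0.04172·20.8/0.0803 + 29.9]·(795·0.0988²/2) = [10.81 + 29.9]·3.88 = 158.1 Pa.
Q = V·A = 0.0988·0.005064 = 0.0005004 m³/s.
Pumping power P = QΔP = 0.0005004·158.1 = 0.07911 W = 0.0791 W.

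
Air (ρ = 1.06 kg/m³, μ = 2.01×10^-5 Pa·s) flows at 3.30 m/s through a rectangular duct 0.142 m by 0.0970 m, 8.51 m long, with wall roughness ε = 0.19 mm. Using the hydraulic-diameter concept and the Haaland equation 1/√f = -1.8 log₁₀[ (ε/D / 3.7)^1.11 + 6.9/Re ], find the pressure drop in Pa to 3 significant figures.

ΔP ≈ 12.3 Pa

Hydraulic diameter D_h = 4A/P = 4·(0.142·0.097)/(2·(0.142+0.097)) = 0.0551/0.478 = 0.1153 m.
Re = ρVD_h/μ = 1.06·3.3·0.1153/2.01e-05 = 2.006e+04.
ε/D_h = 0.00019/0.1153 = 0.00165; Haaland gives 1/√f = -1.8 log₁₀[0.000191+0.000344] = 5.89, so f = 0.02883.
ΔP = f(L/D_h)(ρV²/2) = 0.02883·8.51/0.1153·5.772 = 12.29 Pa.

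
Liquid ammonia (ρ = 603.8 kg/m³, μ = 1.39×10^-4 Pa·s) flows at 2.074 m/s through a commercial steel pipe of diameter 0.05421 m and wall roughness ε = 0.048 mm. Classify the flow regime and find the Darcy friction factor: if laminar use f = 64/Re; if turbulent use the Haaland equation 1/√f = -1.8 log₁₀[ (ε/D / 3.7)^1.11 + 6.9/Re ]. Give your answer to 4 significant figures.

Re = ρVD/μ = 603.8·2.074·0.05421/0.000139 = 4.884e+05.
Re > 4000 → turbulent. ε/D = 4.8e-05/0.05421 = 0.000885; Haaland: 1/√f = -1.8 log₁₀[9.56e-05 + 1.41e-05] = 7.127, so f = 0.01969.

f ≈ 0.01969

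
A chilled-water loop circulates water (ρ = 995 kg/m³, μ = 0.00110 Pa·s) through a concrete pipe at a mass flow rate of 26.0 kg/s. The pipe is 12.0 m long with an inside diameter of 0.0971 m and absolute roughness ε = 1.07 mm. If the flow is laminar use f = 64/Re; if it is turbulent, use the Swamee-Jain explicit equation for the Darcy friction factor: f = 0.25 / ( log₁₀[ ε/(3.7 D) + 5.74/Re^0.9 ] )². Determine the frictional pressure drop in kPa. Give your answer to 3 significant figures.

A = πD²/4 = π(0.0971)²/4 = 0.007405 m²; mean velocity V = ṁ/(ρA) = 26/(995 · 0.007405) = 3.529 m/s.
Reynolds number Re = ρVD/μ = 995 · 3.529 · 0.0971 / 0.0011 = 3.099e+05.
Re > 4000 → turbulent. Relative roughness ε/D = 0.00107/0.0971 = 0.011. Swamee-Jain: f = 0.25/(log₁₀[0.011/3.7 + 5.74/3.099e+05^0.9])² = 0.25/(log₁₀[0.00298 + 6.56e-05])² = 0.25/(-2.517)² = 0.03947.
Darcy-Weisbach: ΔP = f(L/D)(ρV²/2) = 0.03947·(12/0.0971)·(995·3.529²/2) = 0.03947·123.6·6195 = 3.022e+04 Pa.
ΔP = 3.022e+04 Pa = 30.2 kPa.

ΔP ≈ 30.2 kPa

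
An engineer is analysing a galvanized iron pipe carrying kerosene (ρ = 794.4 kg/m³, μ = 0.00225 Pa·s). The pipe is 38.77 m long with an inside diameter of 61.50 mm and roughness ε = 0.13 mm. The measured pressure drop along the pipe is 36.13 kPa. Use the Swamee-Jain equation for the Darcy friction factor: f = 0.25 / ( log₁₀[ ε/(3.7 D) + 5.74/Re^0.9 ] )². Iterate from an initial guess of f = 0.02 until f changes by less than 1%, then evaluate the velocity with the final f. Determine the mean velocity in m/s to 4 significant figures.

V ≈ 2.311 m/s

Rearranging Darcy-Weisbach: V = √(2·ΔP·D/(f·L·ρ)). With ε/D = 0.00013/0.0615 = 0.00211, iterate starting from f = 0.02:
  f = 0.02 → V = √(2·3.613e+04·0.0615/(0.02·38.77·794.4)) = 2.686 m/s; Re = ρVD/μ = 5.832e+04; f → 0.02666
  f = 0.02666 → V = 2.327 m/s; Re = 5.052e+04; f → 0.02701
  f = 0.02701 → V = 2.311 m/s; Re = 5.019e+04; f → 0.02703
Converged (Δf/f < 1%). With the final f = 0.02703: V = √(2·3.613e+04·0.0615/(0.02703·38.77·794.4)) = 2.311 m/s.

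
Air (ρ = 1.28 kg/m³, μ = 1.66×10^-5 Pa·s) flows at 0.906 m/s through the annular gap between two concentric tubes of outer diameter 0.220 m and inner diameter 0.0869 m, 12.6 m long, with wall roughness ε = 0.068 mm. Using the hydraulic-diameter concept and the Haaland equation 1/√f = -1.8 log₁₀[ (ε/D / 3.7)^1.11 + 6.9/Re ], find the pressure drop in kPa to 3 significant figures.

Hydraulic diameter D_h = 4A/P = D_o - D_i = 0.22 - 0.0869 = 0.1331 m.
Re = ρVD_h/μ = 1.28·0.906·0.1331/1.66e-05 = 9298.
ε/D_h = 6.8e-05/0.1331 = 0.000511; Haaland gives 1/√f = -1.8 log₁₀[5.19e-05+0.000742] = 5.58, so f = 0.03211.
ΔP = f(L/D_h)(ρV²/2) = 0.03211·12.6/0.1331·0.5253 = 1.597 Pa.
ΔP = 0.00160 kPa.

ΔP ≈ 0.00160 kPa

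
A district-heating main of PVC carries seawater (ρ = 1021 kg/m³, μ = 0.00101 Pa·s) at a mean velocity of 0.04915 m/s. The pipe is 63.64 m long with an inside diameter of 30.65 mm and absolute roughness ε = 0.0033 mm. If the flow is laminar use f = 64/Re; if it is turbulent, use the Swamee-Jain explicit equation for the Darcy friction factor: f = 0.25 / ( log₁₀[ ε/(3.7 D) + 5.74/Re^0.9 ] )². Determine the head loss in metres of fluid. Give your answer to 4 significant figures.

h_f ≈ 0.01074 m

Reynolds number Re = ρVD/μ = 1021 · 0.04915 · 0.03065 / 0.00101 = 1523.
Re < 2300 → laminar flow, so f = 64/Re = 64/1523 = 0.04203 (the turbulent correlation is not needed).
Darcy-Weisbach: ΔP = f(L/D)(ρV²/2) = 0.04203·(63.64/0.03065)·(1021·0.04915²/2) = 0.04203·2076·1.233 = 107.6 Pa.
Head loss h_f = ΔP/(ρg) = 107.6/(1021·9.81) = 0.01074 m.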